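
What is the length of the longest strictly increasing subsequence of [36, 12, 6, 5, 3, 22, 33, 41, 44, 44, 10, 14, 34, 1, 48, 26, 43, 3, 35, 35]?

One longest increasing subsequence is 12, 22, 33, 41, 44, 48 (positions 2,6,7,8,9,15), of length 6; no longer one exists.

6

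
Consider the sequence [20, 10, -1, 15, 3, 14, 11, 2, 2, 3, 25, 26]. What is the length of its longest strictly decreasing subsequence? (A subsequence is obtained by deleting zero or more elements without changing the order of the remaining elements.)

5

One longest decreasing subsequence is 20, 15, 14, 11, 2 (positions 1,4,6,7,8), of length 5; no longer one exists.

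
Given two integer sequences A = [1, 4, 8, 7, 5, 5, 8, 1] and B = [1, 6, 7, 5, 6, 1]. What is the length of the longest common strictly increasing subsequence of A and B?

2

For each value that appears in both, track the longest common increasing run ending there.
The best achievable length is 2; one witness is 1, 7 (A-positions 1,4, B-positions 1,3).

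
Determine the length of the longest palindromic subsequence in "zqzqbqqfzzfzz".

8

One longest palindromic subsequence is zzfzzfzz (positions 1,3,8,9,10,11,12,13); it reads the same forward and backward, and the interval DP gives dp[1][13] = 8.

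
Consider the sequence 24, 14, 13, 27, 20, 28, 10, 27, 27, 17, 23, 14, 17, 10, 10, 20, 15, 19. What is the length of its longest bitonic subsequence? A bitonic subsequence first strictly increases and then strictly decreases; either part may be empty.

Let inc[i] be the LIS ending at i and dec[i] the longest strictly decreasing subsequence starting at i. inc = [1, 1, 1, 2, 2, 3, 1, 3, 3, 2, 3, 2, 3, 1, 1, 4, 3, 4], dec = [5, 3, 2, 5, 4, 5, 1, 4, 4, 3, 3, 2, 2, 1, 1, 2, 1, 1].
max_i inc[i]+dec[i]−1 = 7, with one witness 24, 27, 28, 27, 23, 20, 19.

7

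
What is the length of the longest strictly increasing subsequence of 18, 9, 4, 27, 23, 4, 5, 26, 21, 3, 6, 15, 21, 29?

Scanning left to right, the best length ending at each element is: 18→1, 9→1, 4→1, 27→2, 23→2, 4→1, 5→2, 26→3, 21→3, 3→1, 6→3, 15→4, 21→5, 29→6.
So the longest increasing subsequence has length 6, e.g. 4, 5, 6, 15, 21, 29.

6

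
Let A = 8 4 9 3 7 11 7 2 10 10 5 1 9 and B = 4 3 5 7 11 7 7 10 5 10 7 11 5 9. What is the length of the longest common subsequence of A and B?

9

Backtracking the LCS table gives one alignment: 4 (A2,B1) → 3 (A4,B2) → 7 (A5,B4) → 11 (A6,B5) → 7 (A7,B7) → 10 (A9,B8) → 10 (A10,B10) → 5 (A11,B13) → 9 (A13,B14).
So the longest common subsequence has length 9.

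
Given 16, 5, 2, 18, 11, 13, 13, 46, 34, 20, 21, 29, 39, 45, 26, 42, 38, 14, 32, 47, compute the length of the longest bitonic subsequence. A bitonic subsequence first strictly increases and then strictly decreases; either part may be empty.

One longest bitonic subsequence is 5, 11, 13, 20, 21, 29, 39, 45, 42, 38, 32 (positions 2,5,6,10,11,12,13,14,16,17,19): it rises to 45 then falls. Length 11 is optimal.

11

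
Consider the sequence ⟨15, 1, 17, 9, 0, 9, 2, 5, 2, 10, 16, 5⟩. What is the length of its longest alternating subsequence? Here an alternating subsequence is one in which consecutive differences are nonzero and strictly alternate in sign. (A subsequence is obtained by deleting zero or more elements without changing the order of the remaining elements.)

A longest alternating subsequence is 15, 1, 17, 0, 9, 2, 5, 2, 10, 5 (positions 1,2,3,5,6,7,8,9,10,12); its 9 consecutive differences strictly alternate in sign, and length 10 is optimal.

10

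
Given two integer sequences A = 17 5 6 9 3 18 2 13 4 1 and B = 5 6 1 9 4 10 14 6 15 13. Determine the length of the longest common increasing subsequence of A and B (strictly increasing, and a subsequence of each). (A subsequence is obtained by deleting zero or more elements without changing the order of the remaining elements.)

For each value that appears in both, track the longest common increasing run ending there.
The best achievable length is 4; one witness is 5, 6, 9, 13 (A-positions 2,3,4,8, B-positions 1,2,4,10).

4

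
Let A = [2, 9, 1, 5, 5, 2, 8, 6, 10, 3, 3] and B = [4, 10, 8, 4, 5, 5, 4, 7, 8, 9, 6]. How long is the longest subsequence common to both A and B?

4

A longest common subsequence is 5, 5, 8, 6 (length 4); the LCS DP confirms no longer common subsequence exists.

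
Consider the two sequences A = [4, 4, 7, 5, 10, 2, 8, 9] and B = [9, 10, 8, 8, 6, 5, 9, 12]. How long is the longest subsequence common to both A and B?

A longest common subsequence is 10, 8, 9 (length 3); the LCS DP confirms no longer common subsequence exists.

3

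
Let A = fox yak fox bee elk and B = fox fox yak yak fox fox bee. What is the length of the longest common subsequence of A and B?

4

A longest common subsequence is fox, yak, fox, bee (length 4); the LCS DP confirms no longer common subsequence exists.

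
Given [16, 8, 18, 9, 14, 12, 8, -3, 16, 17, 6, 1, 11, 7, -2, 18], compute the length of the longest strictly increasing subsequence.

One longest increasing subsequence is 8, 9, 14, 16, 17, 18 (positions 2,4,5,9,10,16), of length 6; no longer one exists.

6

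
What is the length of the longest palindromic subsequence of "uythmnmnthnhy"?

One longest palindromic subsequence is yhnhnhy (positions 2,4,6,10,11,12,13); it reads the same forward and backward, and the interval DP gives dp[1][13] = 7.

7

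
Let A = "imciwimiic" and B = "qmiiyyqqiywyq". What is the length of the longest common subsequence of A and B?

4

Backtracking the LCS table gives one alignment: m (A2,B2) → i (A4,B3) → i (A6,B4) → i (A8,B9).
So the longest common subsequence has length 4.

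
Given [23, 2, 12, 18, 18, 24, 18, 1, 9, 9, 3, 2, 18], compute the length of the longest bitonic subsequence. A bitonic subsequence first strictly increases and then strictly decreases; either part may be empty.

One longest bitonic subsequence is 2, 12, 18, 24, 18, 9, 3, 2 (positions 2,3,4,6,7,10,11,12): it rises to 24 then falls. Length 8 is optimal.

8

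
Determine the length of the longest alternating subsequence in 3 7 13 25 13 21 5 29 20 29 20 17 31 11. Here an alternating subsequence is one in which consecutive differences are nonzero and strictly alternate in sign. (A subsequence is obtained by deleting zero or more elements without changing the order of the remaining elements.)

11

A longest alternating subsequence is 3, 25, 13, 21, 5, 29, 20, 29, 20, 31, 11 (positions 1,4,5,6,7,8,9,10,11,13,14); its 10 consecutive differences strictly alternate in sign, and length 11 is optimal.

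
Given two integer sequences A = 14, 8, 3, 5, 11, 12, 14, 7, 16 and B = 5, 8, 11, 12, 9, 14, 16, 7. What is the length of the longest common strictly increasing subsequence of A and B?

5

A longest common strictly increasing subsequence is 5, 11, 12, 14, 16 (length 5); it appears in order in both A and B, and no longer such subsequence exists.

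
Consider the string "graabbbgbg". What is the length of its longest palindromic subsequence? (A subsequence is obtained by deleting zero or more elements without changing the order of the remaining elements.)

One longest palindromic subsequence is gbbbbg (positions 1,5,6,7,9,10); it reads the same forward and backward, and the interval DP gives dp[1][10] = 6.

6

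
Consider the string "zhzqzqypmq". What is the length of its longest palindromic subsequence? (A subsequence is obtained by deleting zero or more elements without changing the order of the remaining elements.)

One longest palindromic subsequence is qmq (positions 4,9,10); it reads the same forward and backward, and the interval DP gives dp[1][10] = 3.

3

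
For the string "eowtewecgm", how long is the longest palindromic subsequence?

One longest palindromic subsequence is ewewe (positions 1,3,5,6,7); it reads the same forward and backward, and the interval DP gives dp[1][10] = 5.

5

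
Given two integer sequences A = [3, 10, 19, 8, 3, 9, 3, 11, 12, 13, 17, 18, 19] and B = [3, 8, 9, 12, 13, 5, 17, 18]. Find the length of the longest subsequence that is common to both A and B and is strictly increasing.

7

For each value that appears in both, track the longest common increasing run ending there.
The best achievable length is 7; one witness is 3, 8, 9, 12, 13, 17, 18 (A-positions 1,4,6,9,10,11,12, B-positions 1,2,3,4,5,7,8).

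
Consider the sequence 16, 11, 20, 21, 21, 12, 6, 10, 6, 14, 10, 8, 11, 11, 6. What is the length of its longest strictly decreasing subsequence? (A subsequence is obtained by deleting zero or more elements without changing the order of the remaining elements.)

5

Scanning left to right, the best length ending at each element is: 16→1, 11→2, 20→1, 21→1, 21→1, 12→2, 6→3, 10→3, 6→4, 14→2, 10→3, 8→4, 11→3, 11→3, 6→5.
So the longest decreasing subsequence has length 5, e.g. 16, 11, 10, 8, 6.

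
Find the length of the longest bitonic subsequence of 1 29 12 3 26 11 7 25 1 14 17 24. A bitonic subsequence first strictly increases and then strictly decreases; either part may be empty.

6

One longest bitonic subsequence is 1, 29, 26, 11, 7, 1 (positions 1,2,5,6,7,9): it rises to 29 then falls. Length 6 is optimal.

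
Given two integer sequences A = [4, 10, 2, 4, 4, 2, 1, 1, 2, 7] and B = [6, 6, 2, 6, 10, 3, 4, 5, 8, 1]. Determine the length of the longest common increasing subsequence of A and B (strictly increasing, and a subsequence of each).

A longest common strictly increasing subsequence is 2, 4 (length 2); it appears in order in both A and B, and no longer such subsequence exists.

2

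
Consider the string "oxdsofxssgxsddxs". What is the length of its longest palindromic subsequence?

10

One longest palindromic subsequence is xdsxssxsdx (positions 2,3,4,7,8,9,11,12,14,15); it reads the same forward and backward, and the interval DP gives dp[1][16] = 10.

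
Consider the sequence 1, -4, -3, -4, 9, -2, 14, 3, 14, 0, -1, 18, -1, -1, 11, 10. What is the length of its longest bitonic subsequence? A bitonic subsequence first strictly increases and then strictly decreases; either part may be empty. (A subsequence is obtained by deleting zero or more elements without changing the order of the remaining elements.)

8

Let inc[i] be the LIS ending at i and dec[i] the longest strictly decreasing subsequence starting at i. inc = [1, 1, 2, 1, 3, 3, 4, 4, 5, 4, 4, 6, 4, 4, 5, 5], dec = [3, 1, 2, 1, 4, 1, 4, 3, 3, 2, 1, 3, 1, 1, 2, 1].
max_i inc[i]+dec[i]−1 = 8, with one witness -4, -3, -2, 3, 14, 18, 11, 10.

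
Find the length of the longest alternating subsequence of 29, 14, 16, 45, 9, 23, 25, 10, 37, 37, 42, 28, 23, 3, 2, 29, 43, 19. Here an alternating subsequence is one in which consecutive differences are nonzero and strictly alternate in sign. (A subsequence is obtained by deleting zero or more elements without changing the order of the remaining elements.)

A longest alternating subsequence is 29, 14, 16, 9, 23, 10, 37, 28, 29, 19 (positions 1,2,3,5,6,8,9,12,16,18); its 9 consecutive differences strictly alternate in sign, and length 10 is optimal.

10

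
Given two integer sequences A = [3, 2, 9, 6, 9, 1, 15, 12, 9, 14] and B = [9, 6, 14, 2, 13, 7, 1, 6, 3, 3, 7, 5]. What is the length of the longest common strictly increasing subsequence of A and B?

2

For each value that appears in both, track the longest common increasing run ending there.
The best achievable length is 2; one witness is 9, 14 (A-positions 3,10, B-positions 1,3).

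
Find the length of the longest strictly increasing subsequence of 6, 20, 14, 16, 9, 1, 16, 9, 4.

3

One longest increasing subsequence is 6, 14, 16 (positions 1,3,4), of length 3; no longer one exists.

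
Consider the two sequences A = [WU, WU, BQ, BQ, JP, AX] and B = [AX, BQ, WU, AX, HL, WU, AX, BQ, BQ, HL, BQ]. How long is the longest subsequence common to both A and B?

Backtracking the LCS table gives one alignment: WU (A1,B3) → WU (A2,B6) → BQ (A3,B9) → BQ (A4,B11).
So the longest common subsequence has length 4.

4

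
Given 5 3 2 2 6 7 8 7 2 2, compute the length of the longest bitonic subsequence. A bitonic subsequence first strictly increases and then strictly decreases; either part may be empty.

6

Let inc[i] be the LIS ending at i and dec[i] the longest strictly decreasing subsequence starting at i. inc = [1, 1, 1, 1, 2, 3, 4, 3, 1, 1], dec = [3, 2, 1, 1, 2, 2, 3, 2, 1, 1].
max_i inc[i]+dec[i]−1 = 6, with one witness 5, 6, 7, 8, 7, 2.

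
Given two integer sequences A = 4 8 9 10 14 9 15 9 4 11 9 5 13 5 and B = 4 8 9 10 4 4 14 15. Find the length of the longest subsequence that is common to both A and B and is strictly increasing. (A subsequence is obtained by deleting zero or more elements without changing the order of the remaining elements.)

6

For each value that appears in both, track the longest common increasing run ending there.
The best achievable length is 6; one witness is 4, 8, 9, 10, 14, 15 (A-positions 1,2,3,4,5,7, B-positions 1,2,3,4,7,8).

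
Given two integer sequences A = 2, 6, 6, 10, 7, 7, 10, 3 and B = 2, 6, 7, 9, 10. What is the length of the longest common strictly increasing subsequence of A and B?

A longest common strictly increasing subsequence is 2, 6, 7, 10 (length 4); it appears in order in both A and B, and no longer such subsequence exists.

4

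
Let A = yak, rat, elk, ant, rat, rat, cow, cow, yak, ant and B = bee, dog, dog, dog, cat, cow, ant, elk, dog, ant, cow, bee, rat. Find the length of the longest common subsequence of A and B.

Backtracking the LCS table gives one alignment: elk (A3,B8) → ant (A4,B10) → rat (A6,B13).
So the longest common subsequence has length 3.

3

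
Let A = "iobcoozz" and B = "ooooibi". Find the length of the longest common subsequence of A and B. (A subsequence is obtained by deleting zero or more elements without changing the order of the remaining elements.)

3

A longest common subsequence is ooo (length 3); the LCS DP confirms no longer common subsequence exists.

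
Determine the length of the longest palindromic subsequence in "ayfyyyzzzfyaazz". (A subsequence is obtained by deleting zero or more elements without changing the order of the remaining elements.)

One longest palindromic subsequence is ayfzzzfya (positions 1,2,3,7,8,9,10,11,13); it reads the same forward and backward, and the interval DP gives dp[1][15] = 9.

9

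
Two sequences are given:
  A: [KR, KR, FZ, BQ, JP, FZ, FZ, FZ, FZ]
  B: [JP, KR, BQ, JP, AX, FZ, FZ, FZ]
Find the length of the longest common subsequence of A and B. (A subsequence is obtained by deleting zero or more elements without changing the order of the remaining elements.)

6

A longest common subsequence is KR, BQ, JP, FZ, FZ, FZ (length 6); the LCS DP confirms no longer common subsequence exists.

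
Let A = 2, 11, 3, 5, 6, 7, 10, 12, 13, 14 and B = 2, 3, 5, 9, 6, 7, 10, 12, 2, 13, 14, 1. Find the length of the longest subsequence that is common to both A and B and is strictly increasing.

For each value that appears in both, track the longest common increasing run ending there.
The best achievable length is 9; one witness is 2, 3, 5, 6, 7, 10, 12, 13, 14 (A-positions 1,3,4,5,6,7,8,9,10, B-positions 1,2,3,5,6,7,8,10,11).

9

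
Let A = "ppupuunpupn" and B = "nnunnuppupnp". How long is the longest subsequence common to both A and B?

Backtracking the LCS table gives one alignment: p (A1,B7) → p (A2,B8) → u (A3,B9) → p (A4,B10) → n (A7,B11) → p (A10,B12).
So the longest common subsequence has length 6.

6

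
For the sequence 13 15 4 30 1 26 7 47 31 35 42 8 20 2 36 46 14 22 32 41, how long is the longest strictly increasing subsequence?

7

Let dp[i] be the longest increasing subsequence ending at position i. Then dp = [1, 2, 1, 3, 1, 3, 2, 4, 4, 5, 6, 3, 4, 2, 6, 7, 4, 5, 6, 7].
The maximum is 7; one witness is 13, 15, 30, 31, 35, 42, 46 at positions 1,2,4,9,10,11,16.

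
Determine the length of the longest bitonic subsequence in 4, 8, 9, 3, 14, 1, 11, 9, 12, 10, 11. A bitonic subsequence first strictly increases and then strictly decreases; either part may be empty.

6

One longest bitonic subsequence is 4, 8, 9, 14, 12, 11 (positions 1,2,3,5,9,11): it rises to 14 then falls. Length 6 is optimal.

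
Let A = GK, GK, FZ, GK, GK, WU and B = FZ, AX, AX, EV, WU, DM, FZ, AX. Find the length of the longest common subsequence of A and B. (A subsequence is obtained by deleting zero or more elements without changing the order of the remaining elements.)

2

A longest common subsequence is FZ, WU (length 2); the LCS DP confirms no longer common subsequence exists.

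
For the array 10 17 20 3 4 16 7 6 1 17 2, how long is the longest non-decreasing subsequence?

4

Let dp[i] be the longest non-decreasing subsequence ending at position i. Then dp = [1, 2, 3, 1, 2, 3, 3, 3, 1, 4, 2].
The maximum is 4; one witness is 3, 4, 16, 17 at positions 4,5,6,10.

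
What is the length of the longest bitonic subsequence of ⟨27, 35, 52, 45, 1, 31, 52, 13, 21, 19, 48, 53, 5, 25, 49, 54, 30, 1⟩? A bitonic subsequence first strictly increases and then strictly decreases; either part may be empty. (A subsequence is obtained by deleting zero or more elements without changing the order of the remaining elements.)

9

One longest bitonic subsequence is 27, 35, 52, 45, 31, 21, 19, 5, 1 (positions 1,2,3,4,6,9,10,13,18): it rises to 52 then falls. Length 9 is optimal.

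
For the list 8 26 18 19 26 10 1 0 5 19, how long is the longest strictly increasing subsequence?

Let dp[i] be the longest increasing subsequence ending at position i. Then dp = [1, 2, 2, 3, 4, 2, 1, 1, 2, 3].
The maximum is 4; one witness is 8, 18, 19, 26 at positions 1,3,4,5.

4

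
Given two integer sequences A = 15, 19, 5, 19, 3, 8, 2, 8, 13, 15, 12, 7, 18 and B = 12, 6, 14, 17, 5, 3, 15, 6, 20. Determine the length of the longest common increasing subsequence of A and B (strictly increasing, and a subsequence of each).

For each value that appears in both, track the longest common increasing run ending there.
The best achievable length is 2; one witness is 5, 15 (A-positions 3,10, B-positions 5,7).

2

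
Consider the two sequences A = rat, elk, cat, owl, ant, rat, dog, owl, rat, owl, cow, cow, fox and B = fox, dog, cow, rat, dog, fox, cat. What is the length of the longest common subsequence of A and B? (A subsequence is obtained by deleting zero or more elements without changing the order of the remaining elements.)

3

A longest common subsequence is rat, dog, fox (length 3); the LCS DP confirms no longer common subsequence exists.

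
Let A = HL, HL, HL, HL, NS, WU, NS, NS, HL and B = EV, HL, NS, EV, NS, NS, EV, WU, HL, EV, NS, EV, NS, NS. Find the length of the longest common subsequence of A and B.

A longest common subsequence is HL, HL, NS, NS, NS (length 5); the LCS DP confirms no longer common subsequence exists.

5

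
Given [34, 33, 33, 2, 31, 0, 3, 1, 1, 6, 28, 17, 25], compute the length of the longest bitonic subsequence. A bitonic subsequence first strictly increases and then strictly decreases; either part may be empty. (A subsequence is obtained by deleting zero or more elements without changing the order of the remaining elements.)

5

Let inc[i] be the LIS ending at i and dec[i] the longest strictly decreasing subsequence starting at i. inc = [1, 1, 1, 1, 2, 1, 2, 2, 2, 3, 4, 4, 5], dec = [5, 4, 4, 2, 3, 1, 2, 1, 1, 1, 2, 1, 1].
max_i inc[i]+dec[i]−1 = 5, with one witness 34, 33, 31, 28, 25.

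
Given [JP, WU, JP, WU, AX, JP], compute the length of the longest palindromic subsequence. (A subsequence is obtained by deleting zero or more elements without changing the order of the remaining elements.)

Using dp[i][j] = 2 + dp[i+1][j−1] if the ends match, else max(dp[i+1][j], dp[i][j−1]):
dp[1][6] = 5. A witness is JP WU JP WU JP at positions 1,2,3,4,6.

5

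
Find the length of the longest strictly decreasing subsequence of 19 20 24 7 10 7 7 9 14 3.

Scanning left to right, the best length ending at each element is: 19→1, 20→1, 24→1, 7→2, 10→2, 7→3, 7→3, 9→3, 14→2, 3→4.
So the longest decreasing subsequence has length 4, e.g. 19, 10, 7, 3.

4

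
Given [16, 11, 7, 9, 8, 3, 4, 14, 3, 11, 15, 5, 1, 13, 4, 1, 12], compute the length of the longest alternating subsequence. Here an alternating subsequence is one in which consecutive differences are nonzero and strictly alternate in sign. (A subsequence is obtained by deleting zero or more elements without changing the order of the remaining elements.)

11

Track the best alternating length ending on an up-step vs a down-step at each position: up/down = 1/1, 1/2, 1/2, 3/2, 3/4, 1/4, 5/4, 5/2, 1/6, 7/6, 7/2, 7/8, 1/8, 9/8, 9/10, 1/10, 11/10.
The maximum over both is 11; one such subsequence is 16, 7, 9, 3, 4, 3, 11, 5, 13, 4, 12.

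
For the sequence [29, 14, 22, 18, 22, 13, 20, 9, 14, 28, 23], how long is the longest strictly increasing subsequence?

One longest increasing subsequence is 14, 18, 22, 28 (positions 2,4,5,10), of length 4; no longer one exists.

4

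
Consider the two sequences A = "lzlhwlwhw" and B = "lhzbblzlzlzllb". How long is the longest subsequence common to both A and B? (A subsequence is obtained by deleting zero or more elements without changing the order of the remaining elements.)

A longest common subsequence is lzll (length 4); the LCS DP confirms no longer common subsequence exists.

4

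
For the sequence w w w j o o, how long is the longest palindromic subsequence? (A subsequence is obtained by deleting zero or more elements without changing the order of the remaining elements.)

3

Using dp[i][j] = 2 + dp[i+1][j−1] if the ends match, else max(dp[i+1][j], dp[i][j−1]):
dp[1][6] = 3. A witness is www at positions 1,2,3.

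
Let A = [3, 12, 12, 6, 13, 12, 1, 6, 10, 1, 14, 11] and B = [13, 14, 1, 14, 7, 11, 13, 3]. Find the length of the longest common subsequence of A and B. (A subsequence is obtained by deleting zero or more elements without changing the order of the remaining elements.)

A longest common subsequence is 13, 1, 14, 11 (length 4); the LCS DP confirms no longer common subsequence exists.

4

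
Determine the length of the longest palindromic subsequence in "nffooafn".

Using dp[i][j] = 2 + dp[i+1][j−1] if the ends match, else max(dp[i+1][j], dp[i][j−1]):
dp[1][8] = 6. A witness is nfoofn at positions 1,2,4,5,7,8.

6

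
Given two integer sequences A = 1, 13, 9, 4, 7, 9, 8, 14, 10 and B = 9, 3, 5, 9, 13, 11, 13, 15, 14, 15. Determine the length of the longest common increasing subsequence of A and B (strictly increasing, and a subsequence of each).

2

For each value that appears in both, track the longest common increasing run ending there.
The best achievable length is 2; one witness is 9, 14 (A-positions 3,8, B-positions 1,9).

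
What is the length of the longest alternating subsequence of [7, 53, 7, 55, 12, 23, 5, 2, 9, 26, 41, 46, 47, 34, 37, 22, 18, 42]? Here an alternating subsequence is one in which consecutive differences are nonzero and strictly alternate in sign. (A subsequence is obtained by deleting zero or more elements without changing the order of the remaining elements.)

Track the best alternating length ending on an up-step vs a down-step at each position: up/down = 1/1, 2/1, 1/3, 4/1, 4/5, 6/5, 1/7, 1/7, 8/7, 8/5, 8/5, 8/5, 8/5, 8/9, 10/9, 8/11, 8/11, 12/9.
The maximum over both is 12; one such subsequence is 7, 53, 7, 55, 12, 23, 5, 41, 34, 37, 22, 42.

12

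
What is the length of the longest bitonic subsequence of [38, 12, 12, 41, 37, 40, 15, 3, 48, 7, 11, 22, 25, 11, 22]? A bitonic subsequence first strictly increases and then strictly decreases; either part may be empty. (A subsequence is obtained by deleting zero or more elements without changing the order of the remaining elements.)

Let inc[i] be the LIS ending at i and dec[i] the longest strictly decreasing subsequence starting at i. inc = [1, 1, 1, 2, 2, 3, 2, 1, 4, 2, 3, 4, 5, 3, 4], dec = [4, 2, 2, 4, 3, 3, 2, 1, 3, 1, 1, 2, 2, 1, 1].
max_i inc[i]+dec[i]−1 = 6, with one witness 12, 37, 40, 48, 25, 22.

6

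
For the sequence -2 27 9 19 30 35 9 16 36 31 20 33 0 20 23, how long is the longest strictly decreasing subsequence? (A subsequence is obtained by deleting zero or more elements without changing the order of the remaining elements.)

4

Scanning left to right, the best length ending at each element is: -2→1, 27→1, 9→2, 19→2, 30→1, 35→1, 9→3, 16→3, 36→1, 31→2, 20→3, 33→2, 0→4, 20→3, 23→3.
So the longest decreasing subsequence has length 4, e.g. 27, 19, 9, 0.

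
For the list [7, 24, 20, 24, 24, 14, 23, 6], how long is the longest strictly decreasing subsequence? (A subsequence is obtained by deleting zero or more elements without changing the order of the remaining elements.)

4

Let dp[i] be the longest decreasing subsequence ending at position i. Then dp = [1, 1, 2, 1, 1, 3, 2, 4].
The maximum is 4; one witness is 24, 20, 14, 6 at positions 2,3,6,8.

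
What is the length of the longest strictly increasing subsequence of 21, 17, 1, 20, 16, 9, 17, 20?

4

Let dp[i] be the longest increasing subsequence ending at position i. Then dp = [1, 1, 1, 2, 2, 2, 3, 4].
The maximum is 4; one witness is 1, 16, 17, 20 at positions 3,5,7,8.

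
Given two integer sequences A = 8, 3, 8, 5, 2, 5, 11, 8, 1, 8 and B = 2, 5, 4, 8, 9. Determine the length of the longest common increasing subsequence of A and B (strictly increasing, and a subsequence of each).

3

A longest common strictly increasing subsequence is 2, 5, 8 (length 3); it appears in order in both A and B, and no longer such subsequence exists.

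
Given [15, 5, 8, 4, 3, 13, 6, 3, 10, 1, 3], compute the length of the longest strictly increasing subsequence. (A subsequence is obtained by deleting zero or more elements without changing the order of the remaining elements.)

3

Let dp[i] be the longest increasing subsequence ending at position i. Then dp = [1, 1, 2, 1, 1, 3, 2, 1, 3, 1, 2].
The maximum is 3; one witness is 5, 8, 13 at positions 2,3,6.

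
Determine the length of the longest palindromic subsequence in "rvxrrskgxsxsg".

5

Using dp[i][j] = 2 + dp[i+1][j−1] if the ends match, else max(dp[i+1][j], dp[i][j−1]):
dp[1][13] = 5. A witness is gsxsg at positions 8,10,11,12,13.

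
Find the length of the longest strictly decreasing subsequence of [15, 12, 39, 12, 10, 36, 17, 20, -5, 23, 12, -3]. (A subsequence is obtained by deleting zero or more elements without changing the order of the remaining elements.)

Let dp[i] be the longest decreasing subsequence ending at position i. Then dp = [1, 2, 1, 2, 3, 2, 3, 3, 4, 3, 4, 5].
The maximum is 5; one witness is 39, 36, 17, 12, -3 at positions 3,6,7,11,12.

5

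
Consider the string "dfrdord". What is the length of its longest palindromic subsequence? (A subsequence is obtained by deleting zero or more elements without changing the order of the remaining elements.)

5

One longest palindromic subsequence is drord (positions 1,3,5,6,7); it reads the same forward and backward, and the interval DP gives dp[1][7] = 5.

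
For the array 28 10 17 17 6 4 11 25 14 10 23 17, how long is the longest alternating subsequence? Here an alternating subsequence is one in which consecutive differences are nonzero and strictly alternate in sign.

A longest alternating subsequence is 28, 10, 17, 6, 25, 14, 23, 17 (positions 1,2,3,5,8,9,11,12); its 7 consecutive differences strictly alternate in sign, and length 8 is optimal.

8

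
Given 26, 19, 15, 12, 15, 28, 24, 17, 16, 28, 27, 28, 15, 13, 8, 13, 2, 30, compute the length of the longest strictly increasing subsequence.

One longest increasing subsequence is 12, 15, 24, 27, 28, 30 (positions 4,5,7,11,12,18), of length 6; no longer one exists.

6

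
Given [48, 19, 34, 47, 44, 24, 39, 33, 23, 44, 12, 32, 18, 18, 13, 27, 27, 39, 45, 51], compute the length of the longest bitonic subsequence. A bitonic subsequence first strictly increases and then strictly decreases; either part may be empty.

9

Let inc[i] be the LIS ending at i and dec[i] the longest strictly decreasing subsequence starting at i. inc = [1, 1, 2, 3, 3, 2, 3, 3, 2, 4, 1, 3, 2, 2, 2, 3, 3, 4, 5, 6], dec = [8, 3, 5, 7, 6, 4, 5, 4, 3, 4, 1, 3, 2, 2, 1, 1, 1, 1, 1, 1].
max_i inc[i]+dec[i]−1 = 9, with one witness 19, 34, 47, 44, 39, 33, 32, 18, 13.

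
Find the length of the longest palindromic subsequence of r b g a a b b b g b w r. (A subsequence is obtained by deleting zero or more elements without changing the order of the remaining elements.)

9

One longest palindromic subsequence is rbgbbbgbr (positions 1,2,3,6,7,8,9,10,12); it reads the same forward and backward, and the interval DP gives dp[1][12] = 9.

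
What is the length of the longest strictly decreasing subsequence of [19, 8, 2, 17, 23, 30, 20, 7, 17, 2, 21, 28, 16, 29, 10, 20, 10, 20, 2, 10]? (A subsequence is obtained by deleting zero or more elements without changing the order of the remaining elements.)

Let dp[i] be the longest decreasing subsequence ending at position i. Then dp = [1, 2, 3, 2, 1, 1, 2, 3, 3, 4, 2, 2, 4, 2, 5, 3, 5, 3, 6, 5].
The maximum is 6; one witness is 23, 20, 17, 16, 10, 2 at positions 5,7,9,13,15,19.

6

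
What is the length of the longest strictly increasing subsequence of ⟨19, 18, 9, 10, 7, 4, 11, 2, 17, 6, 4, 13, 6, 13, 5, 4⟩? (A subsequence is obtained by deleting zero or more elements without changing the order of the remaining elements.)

Let dp[i] be the longest increasing subsequence ending at position i. Then dp = [1, 1, 1, 2, 1, 1, 3, 1, 4, 2, 2, 4, 3, 4, 3, 2].
The maximum is 4; one witness is 9, 10, 11, 17 at positions 3,4,7,9.

4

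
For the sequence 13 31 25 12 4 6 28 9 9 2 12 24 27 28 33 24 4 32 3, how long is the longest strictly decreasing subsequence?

6

One longest decreasing subsequence is 31, 25, 12, 6, 4, 3 (positions 2,3,4,6,17,19), of length 6; no longer one exists.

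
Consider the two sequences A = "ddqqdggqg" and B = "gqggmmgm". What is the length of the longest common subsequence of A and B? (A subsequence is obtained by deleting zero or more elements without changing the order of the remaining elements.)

A longest common subsequence is qggg (length 4); the LCS DP confirms no longer common subsequence exists.

4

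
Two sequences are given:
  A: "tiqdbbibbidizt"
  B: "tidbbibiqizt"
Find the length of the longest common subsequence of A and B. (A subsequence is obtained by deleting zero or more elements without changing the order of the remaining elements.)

Backtracking the LCS table gives one alignment: t (A1,B1) → i (A2,B2) → d (A4,B3) → b (A5,B4) → b (A6,B5) → i (A7,B6) → b (A9,B7) → i (A10,B8) → i (A12,B10) → z (A13,B11) → t (A14,B12).
So the longest common subsequence has length 11.

11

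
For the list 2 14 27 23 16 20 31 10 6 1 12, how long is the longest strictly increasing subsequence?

Let dp[i] be the longest increasing subsequence ending at position i. Then dp = [1, 2, 3, 3, 3, 4, 5, 2, 2, 1, 3].
The maximum is 5; one witness is 2, 14, 16, 20, 31 at positions 1,2,5,6,7.

5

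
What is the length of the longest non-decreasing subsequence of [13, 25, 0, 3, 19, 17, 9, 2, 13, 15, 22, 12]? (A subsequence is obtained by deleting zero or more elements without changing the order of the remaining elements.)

Scanning left to right, the best length ending at each element is: 13→1, 25→2, 0→1, 3→2, 19→3, 17→3, 9→3, 2→2, 13→4, 15→5, 22→6, 12→4.
So the longest non-decreasing subsequence has length 6, e.g. 0, 3, 9, 13, 15, 22.

6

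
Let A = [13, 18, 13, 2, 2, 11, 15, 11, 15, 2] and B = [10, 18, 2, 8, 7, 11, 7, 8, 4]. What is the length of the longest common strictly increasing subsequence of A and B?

2

For each value that appears in both, track the longest common increasing run ending there.
The best achievable length is 2; one witness is 2, 11 (A-positions 4,6, B-positions 3,6).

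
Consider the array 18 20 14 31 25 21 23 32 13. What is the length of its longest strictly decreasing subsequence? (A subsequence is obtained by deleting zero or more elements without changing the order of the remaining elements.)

Scanning left to right, the best length ending at each element is: 18→1, 20→1, 14→2, 31→1, 25→2, 21→3, 23→3, 32→1, 13→4.
So the longest decreasing subsequence has length 4, e.g. 31, 25, 21, 13.

4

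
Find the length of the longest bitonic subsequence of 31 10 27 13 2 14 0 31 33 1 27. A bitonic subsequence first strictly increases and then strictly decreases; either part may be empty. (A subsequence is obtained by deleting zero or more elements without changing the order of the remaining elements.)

6

One longest bitonic subsequence is 10, 13, 14, 31, 33, 27 (positions 2,4,6,8,9,11): it rises to 33 then falls. Length 6 is optimal.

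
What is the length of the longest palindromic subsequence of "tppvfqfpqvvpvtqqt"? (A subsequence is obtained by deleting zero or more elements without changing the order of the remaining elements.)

Using dp[i][j] = 2 + dp[i+1][j−1] if the ends match, else max(dp[i+1][j], dp[i][j−1]):
dp[1][17] = 9. A witness is tqqvpvqqt at positions 1,6,9,11,12,13,15,16,17.

9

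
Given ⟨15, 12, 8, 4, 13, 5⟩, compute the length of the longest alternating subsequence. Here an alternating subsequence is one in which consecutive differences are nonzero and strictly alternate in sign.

A longest alternating subsequence is 15, 12, 13, 5 (positions 1,2,5,6); its 3 consecutive differences strictly alternate in sign, and length 4 is optimal.

4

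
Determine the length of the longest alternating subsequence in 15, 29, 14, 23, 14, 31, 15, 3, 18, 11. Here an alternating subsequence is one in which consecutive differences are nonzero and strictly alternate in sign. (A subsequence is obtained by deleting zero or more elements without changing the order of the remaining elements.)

9

A longest alternating subsequence is 15, 29, 14, 23, 14, 31, 15, 18, 11 (positions 1,2,3,4,5,6,7,9,10); its 8 consecutive differences strictly alternate in sign, and length 9 is optimal.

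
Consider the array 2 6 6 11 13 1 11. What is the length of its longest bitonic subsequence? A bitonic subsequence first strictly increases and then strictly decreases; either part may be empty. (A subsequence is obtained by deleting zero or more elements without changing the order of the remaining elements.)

5

One longest bitonic subsequence is 2, 6, 11, 13, 11 (positions 1,2,4,5,7): it rises to 13 then falls. Length 5 is optimal.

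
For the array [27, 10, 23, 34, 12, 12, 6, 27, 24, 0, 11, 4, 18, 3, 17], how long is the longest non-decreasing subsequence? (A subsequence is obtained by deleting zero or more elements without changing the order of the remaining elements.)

4

Let dp[i] be the longest non-decreasing subsequence ending at position i. Then dp = [1, 1, 2, 3, 2, 3, 1, 4, 4, 1, 2, 2, 4, 2, 4].
The maximum is 4; one witness is 10, 12, 12, 27 at positions 2,5,6,8.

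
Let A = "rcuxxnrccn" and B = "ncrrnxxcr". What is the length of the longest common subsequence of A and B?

A longest common subsequence is rxxr (length 4); the LCS DP confirms no longer common subsequence exists.

4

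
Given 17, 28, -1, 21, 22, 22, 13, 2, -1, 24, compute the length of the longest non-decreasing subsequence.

One longest non-decreasing subsequence is 17, 21, 22, 22, 24 (positions 1,4,5,6,10), of length 5; no longer one exists.

5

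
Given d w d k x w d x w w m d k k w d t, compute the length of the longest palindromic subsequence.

One longest palindromic subsequence is dwkdwwdkwd (positions 1,2,4,7,9,10,12,14,15,16); it reads the same forward and backward, and the interval DP gives dp[1][17] = 10.

10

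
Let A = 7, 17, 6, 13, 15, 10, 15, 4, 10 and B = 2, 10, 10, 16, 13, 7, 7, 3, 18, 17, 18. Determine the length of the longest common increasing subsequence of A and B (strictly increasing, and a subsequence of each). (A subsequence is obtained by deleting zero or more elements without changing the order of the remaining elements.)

2

A longest common strictly increasing subsequence is 7, 17 (length 2); it appears in order in both A and B, and no longer such subsequence exists.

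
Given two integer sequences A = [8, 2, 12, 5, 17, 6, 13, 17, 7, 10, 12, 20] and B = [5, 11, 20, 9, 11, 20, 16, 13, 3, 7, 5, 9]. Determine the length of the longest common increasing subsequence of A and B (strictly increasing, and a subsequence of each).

A longest common strictly increasing subsequence is 5, 20 (length 2); it appears in order in both A and B, and no longer such subsequence exists.

2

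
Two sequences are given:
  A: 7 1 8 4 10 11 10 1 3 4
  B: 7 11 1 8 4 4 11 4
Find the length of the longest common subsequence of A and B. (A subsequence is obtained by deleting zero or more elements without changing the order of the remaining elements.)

6

Backtracking the LCS table gives one alignment: 7 (A1,B1) → 1 (A2,B3) → 8 (A3,B4) → 4 (A4,B6) → 11 (A6,B7) → 4 (A10,B8).
So the longest common subsequence has length 6.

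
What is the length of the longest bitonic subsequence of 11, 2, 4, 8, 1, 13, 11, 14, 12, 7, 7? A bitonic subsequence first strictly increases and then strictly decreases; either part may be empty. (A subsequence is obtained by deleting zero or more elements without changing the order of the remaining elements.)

One longest bitonic subsequence is 2, 4, 8, 13, 14, 12, 7 (positions 2,3,4,6,8,9,11): it rises to 14 then falls. Length 7 is optimal.

7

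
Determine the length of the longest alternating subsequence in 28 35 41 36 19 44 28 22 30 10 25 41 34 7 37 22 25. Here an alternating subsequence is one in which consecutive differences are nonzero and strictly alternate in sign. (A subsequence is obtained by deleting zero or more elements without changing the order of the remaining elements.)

A longest alternating subsequence is 28, 41, 36, 44, 28, 30, 10, 41, 34, 37, 22, 25 (positions 1,3,4,6,7,9,10,12,13,15,16,17); its 11 consecutive differences strictly alternate in sign, and length 12 is optimal.

12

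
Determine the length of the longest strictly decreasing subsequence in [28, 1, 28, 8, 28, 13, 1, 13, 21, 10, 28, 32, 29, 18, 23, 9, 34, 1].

Scanning left to right, the best length ending at each element is: 28→1, 1→2, 28→1, 8→2, 28→1, 13→2, 1→3, 13→2, 21→2, 10→3, 28→1, 32→1, 29→2, 18→3, 23→3, 9→4, 34→1, 1→5.
So the longest decreasing subsequence has length 5, e.g. 28, 13, 10, 9, 1.

5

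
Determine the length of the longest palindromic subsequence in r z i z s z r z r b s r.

7

Using dp[i][j] = 2 + dp[i+1][j−1] if the ends match, else max(dp[i+1][j], dp[i][j−1]):
dp[1][12] = 7. A witness is rsrzrsr at positions 1,5,7,8,9,11,12.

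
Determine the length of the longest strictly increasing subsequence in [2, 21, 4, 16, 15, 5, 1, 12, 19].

5

Let dp[i] be the longest increasing subsequence ending at position i. Then dp = [1, 2, 2, 3, 3, 3, 1, 4, 5].
The maximum is 5; one witness is 2, 4, 5, 12, 19 at positions 1,3,6,8,9.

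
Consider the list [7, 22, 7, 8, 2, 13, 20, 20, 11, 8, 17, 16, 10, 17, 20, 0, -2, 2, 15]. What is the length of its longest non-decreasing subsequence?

7

Let dp[i] be the longest non-decreasing subsequence ending at position i. Then dp = [1, 2, 2, 3, 1, 4, 5, 6, 4, 4, 5, 5, 5, 6, 7, 1, 1, 2, 6].
The maximum is 7; one witness is 7, 7, 8, 13, 20, 20, 20 at positions 1,3,4,6,7,8,15.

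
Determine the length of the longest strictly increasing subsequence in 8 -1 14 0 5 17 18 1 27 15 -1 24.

6

Let dp[i] be the longest increasing subsequence ending at position i. Then dp = [1, 1, 2, 2, 3, 4, 5, 3, 6, 4, 1, 6].
The maximum is 6; one witness is -1, 0, 5, 17, 18, 27 at positions 2,4,5,6,7,9.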